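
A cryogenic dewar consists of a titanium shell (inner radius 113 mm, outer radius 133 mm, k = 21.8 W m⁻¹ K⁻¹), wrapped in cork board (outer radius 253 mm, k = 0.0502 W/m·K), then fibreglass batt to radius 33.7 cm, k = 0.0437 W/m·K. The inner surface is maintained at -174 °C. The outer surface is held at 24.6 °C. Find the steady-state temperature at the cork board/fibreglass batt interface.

Treat each layer as a resistance in series:
  R_titanium = (1/0.113 − 1/0.133)/(4πk) = 1.331/(4π·21.8) = 0.004858 K/W
  R_cork board = (1/0.133 − 1/0.253)/(4πk) = 3.566/(4π·0.0502) = 5.653 K/W
  R_fibreglass batt = (1/0.253 − 1/0.337)/(4πk) = 0.9852/(4π·0.0437) = 1.794 K/W
ΣR = 0.004858 + 5.653 + 1.794 = 7.452 K/W
Q = ΔT/ΣR = (-174 °C − 24.6 °C)/7.452 = -26.65 W
From the inner boundary to the cork board/fibreglass batt interface, ΣR_partial = 5.658 K/W.
T_interface = T_in − Q·ΣR_partial = -174 °C − (-26.65)(5.658) = -23.2 °C

T = -23.2 °C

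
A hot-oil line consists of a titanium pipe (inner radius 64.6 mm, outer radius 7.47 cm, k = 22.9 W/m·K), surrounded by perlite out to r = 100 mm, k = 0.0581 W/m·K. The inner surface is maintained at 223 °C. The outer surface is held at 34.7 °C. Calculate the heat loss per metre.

Series thermal resistances, inner to outer:
  R'_titanium = ln(0.0747/0.0646)/(2πk) = 0.1453/(2π·22.9) = 0.001010 m·K/W
  R'_perlite = ln(0.100/0.0747)/(2πk) = 0.2917/(2π·0.0581) = 0.7990 m·K/W
ΣR = 0.001010 + 0.7990 = 0.8000 m·K/W
Q' = ΔT/ΣR = (223 °C − 34.7 °C)/0.8000 = 235 W/m

Q' = 235 W/m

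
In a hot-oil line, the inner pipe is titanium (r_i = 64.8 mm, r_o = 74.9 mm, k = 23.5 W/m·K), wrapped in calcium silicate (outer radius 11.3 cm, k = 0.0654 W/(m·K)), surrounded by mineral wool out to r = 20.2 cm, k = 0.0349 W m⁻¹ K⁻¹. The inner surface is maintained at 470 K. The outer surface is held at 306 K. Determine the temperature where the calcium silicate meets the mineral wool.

Series thermal resistances, inner to outer:
  R'_titanium = ln(0.0749/0.0648)/(2πk) = 0.1448/(2π·23.5) = 9.810×10^-4 m·K/W
  R'_calcium silicate = ln(0.113/0.0749)/(2πk) = 0.4112/(2π·0.0654) = 1.001 m·K/W
  R'_mineral wool = ln(0.202/0.113)/(2πk) = 0.5809/(2π·0.0349) = 2.649 m·K/W
ΣR = 9.810×10^-4 + 1.001 + 2.649 = 3.651 m·K/W
Q' = ΔT/ΣR = (470 K − 306 K)/3.651 = 44.92 W/m
From the inner boundary to the calcium silicate/mineral wool interface, ΣR_partial = 1.002 m·K/W.
T_interface = T_in − Q'·ΣR_partial = 470 K − (44.92)(1.002) = 425 K

T = 425 K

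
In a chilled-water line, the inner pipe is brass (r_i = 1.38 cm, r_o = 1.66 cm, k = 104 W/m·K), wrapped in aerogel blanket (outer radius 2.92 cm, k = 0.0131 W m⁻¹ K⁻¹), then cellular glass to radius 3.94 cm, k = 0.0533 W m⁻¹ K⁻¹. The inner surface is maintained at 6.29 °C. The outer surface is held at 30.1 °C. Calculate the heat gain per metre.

Q' = 3.07 W/m

Treat each layer as a resistance in series:
  R'_brass = ln(0.0166/0.0138)/(2πk) = 0.1847/(2π·104) = 2.827×10^-4 m·K/W
  R'_aerogel blanket = ln(0.0292/0.0166)/(2πk) = 0.5648/(2π·0.0131) = 6.861 m·K/W
  R'_cellular glass = ln(0.0394/0.0292)/(2πk) = 0.2996/(2π·0.0533) = 0.8946 m·K/W
ΣR = 2.827×10^-4 + 6.861 + 0.8946 = 7.756 m·K/W
Q' = ΔT/ΣR = (6.29 °C − 30.1 °C)/7.756 = -3.07 W/m
(Negative Q' ⇒ heat flows inward; heat gain = 3.07 W/m.)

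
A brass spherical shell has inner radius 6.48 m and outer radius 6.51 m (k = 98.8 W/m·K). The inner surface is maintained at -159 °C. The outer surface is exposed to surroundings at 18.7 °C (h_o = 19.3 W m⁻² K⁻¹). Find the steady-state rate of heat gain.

Resistance network (inner→outer):
  R_brass = (1/6.48 − 1/6.51)/(4πk) = 7.112×10^-4/(4π·98.8) = 5.728×10^-7 K/W
  R_conv,out = 1/(4πr²h) = 1/(4π·6.51²·19.3) = 9.729×10^-5 K/W
ΣR = 5.728×10^-7 + 9.729×10^-5 = 9.786×10^-5 K/W
Q = ΔT/ΣR = (-159 °C − 18.7 °C)/9.786×10^-5 = -1.82×10^6 W
(Negative Q ⇒ heat flows inward; heat gain = 1.82×10^6 W.)

Q = 1.82×10^6 W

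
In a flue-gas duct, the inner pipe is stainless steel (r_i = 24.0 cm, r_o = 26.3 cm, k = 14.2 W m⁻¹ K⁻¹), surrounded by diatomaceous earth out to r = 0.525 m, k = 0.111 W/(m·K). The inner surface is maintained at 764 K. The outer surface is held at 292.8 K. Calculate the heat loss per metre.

Q' = 475 W/m

Series thermal resistances, inner to outer:
  R'_stainless steel = ln(0.263/0.240)/(2πk) = 0.09152/(2π·14.2) = 0.001026 m·K/W
  R'_diatomaceous earth = ln(0.525/0.263)/(2πk) = 0.6912/(2π·0.111) = 0.9911 m·K/W
ΣR = 0.001026 + 0.9911 = 0.9921 m·K/W
Q' = ΔT/ΣR = (764 K − 292.8 K)/0.9921 = 475 W/m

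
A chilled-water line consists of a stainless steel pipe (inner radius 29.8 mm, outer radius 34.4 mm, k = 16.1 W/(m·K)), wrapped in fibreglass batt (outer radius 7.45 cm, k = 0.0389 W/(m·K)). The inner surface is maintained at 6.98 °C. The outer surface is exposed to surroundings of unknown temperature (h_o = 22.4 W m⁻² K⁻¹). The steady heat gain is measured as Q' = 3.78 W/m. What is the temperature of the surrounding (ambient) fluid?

T_out = 19.3 °C

Sum the resistances:
  R'_stainless steel = ln(0.0344/0.0298)/(2πk) = 0.1435/(2π·16.1) = 0.001419 m·K/W
  R'_fibreglass batt = ln(0.0745/0.0344)/(2πk) = 0.7727/(2π·0.0389) = 3.162 m·K/W
  R'_conv,out = 1/(2πr h) = 1/(2π·0.0745·22.4) = 0.09537 m·K/W
ΣR = 3.258 m·K/W
ΔT = Q'·ΣR = 3.78 × 3.258 = 12.32 K
Heat flows inward, so T_out = T_in + ΔT = 6.98 + 12.32 = 19.3 °C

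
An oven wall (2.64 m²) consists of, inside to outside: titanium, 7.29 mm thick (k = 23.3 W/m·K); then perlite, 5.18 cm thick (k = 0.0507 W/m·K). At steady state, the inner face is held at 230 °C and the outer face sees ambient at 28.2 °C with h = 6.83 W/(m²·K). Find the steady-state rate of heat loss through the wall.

Q = 456 W

Series thermal resistances, inner to outer:
  R_titanium = L/(kA) = 0.00729/(23.3·2.64) = 1.185×10^-4 K/W
  R_perlite = L/(kA) = 0.0518/(0.0507·2.64) = 0.3870 K/W
  R_conv,out = 1/(hA) = 1/(6.83·2.64) = 0.05546 K/W
ΣR = 1.185×10^-4 + 0.3870 + 0.05546 = 0.4426 K/W
Q = ΔT/ΣR = (230 °C − 28.2 °C)/0.4426 = 456 W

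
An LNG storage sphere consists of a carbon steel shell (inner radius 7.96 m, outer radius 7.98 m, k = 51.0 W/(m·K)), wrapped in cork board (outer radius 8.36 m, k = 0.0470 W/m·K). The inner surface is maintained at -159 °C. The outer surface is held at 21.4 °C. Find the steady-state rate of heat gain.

Q = 18.7 kW

Resistance network (inner→outer):
  R_carbon steel = (1/7.96 − 1/7.98)/(4πk) = 3.149×10^-4/(4π·51.0) = 4.913×10^-7 K/W
  R_cork board = (1/7.98 − 1/8.36)/(4πk) = 0.005696/(4π·0.0470) = 0.009644 K/W
ΣR = 4.913×10^-7 + 0.009644 = 0.009644 K/W
Q = ΔT/ΣR = (-159 °C − 21.4 °C)/0.009644 = -18700 W
(Negative Q ⇒ heat flows inward; heat gain = 18700 W.)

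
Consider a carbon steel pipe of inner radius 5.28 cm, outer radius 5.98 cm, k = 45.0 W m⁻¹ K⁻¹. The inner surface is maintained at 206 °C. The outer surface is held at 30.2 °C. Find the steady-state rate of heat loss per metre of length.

Q' = 2πk·ΔT/ln(r₂/r₁) = 2π × 45.0 × 175.8 / ln(0.0598/0.0528) = 3.99×10^5 W/m

Q' = 399 kW/m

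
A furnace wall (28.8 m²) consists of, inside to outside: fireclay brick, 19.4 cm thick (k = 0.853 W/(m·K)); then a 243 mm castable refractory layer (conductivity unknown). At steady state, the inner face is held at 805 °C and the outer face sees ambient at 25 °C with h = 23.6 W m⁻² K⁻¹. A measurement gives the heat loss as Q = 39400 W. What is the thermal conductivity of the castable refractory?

ΣR = ΔT/Q = |805 − 25|/39400 = 0.01980 K/W
Known resistances:
  R_fireclay brick = L/(kA) = 0.194/(0.853·28.8) = 0.007897 K/W
  R_conv,out = 1/(hA) = 1/(23.6·28.8) = 0.001471 K/W
R_castable refractory = ΣR − ΣR_known = 0.01980 − 0.009368 = 0.01043 K/W
L/(kA) = 0.01043 ⇒ k = 0.243/(0.01043·28.8) = 0.809 W/m·K

k = 0.809 W/m·K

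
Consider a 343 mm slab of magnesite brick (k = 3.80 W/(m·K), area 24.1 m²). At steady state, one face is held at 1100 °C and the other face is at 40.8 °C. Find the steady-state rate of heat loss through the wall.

Q = 283 kW

Q = kA·ΔT/L = 3.80 × 24.1 × |1100 °C − 40.8 °C| / 0.343 = 2.83×10^5 W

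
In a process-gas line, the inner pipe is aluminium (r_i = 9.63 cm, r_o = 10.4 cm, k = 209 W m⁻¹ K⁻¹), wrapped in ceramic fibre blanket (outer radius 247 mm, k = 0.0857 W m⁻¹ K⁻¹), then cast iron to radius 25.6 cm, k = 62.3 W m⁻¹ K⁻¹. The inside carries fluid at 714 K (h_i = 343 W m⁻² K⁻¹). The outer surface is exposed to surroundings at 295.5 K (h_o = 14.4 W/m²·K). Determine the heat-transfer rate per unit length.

Series thermal resistances, inner to outer:
  R'_conv,in = 1/(2πr h) = 1/(2π·0.0963·343) = 0.004818 m·K/W
  R'_aluminium = ln(0.104/0.0963)/(2πk) = 0.07692/(2π·209) = 5.858×10^-5 m·K/W
  R'_ceramic fibre blanket = ln(0.247/0.104)/(2πk) = 0.8650/(2π·0.0857) = 1.606 m·K/W
  R'_cast iron = ln(0.256/0.247)/(2πk) = 0.03579/(2π·62.3) = 9.143×10^-5 m·K/W
  R'_conv,out = 1/(2πr h) = 1/(2π·0.256·14.4) = 0.04317 m·K/W
ΣR = 0.004818 + 5.858×10^-5 + 1.606 + 9.143×10^-5 + 0.04317 = 1.654 m·K/W
Q' = ΔT/ΣR = (714 K − 295.5 K)/1.654 = 253 W/m

Q' = 253 W/m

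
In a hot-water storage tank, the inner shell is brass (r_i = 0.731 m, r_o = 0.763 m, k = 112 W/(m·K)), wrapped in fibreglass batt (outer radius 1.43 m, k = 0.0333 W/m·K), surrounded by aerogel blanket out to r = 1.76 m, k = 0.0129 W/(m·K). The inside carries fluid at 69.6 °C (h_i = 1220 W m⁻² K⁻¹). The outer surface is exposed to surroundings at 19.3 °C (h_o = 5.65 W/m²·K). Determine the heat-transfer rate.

Q = 22.1 W

Series thermal resistances, inner to outer:
  R_conv,in = 1/(4πr²h) = 1/(4π·0.731²·1220) = 1.221×10^-4 K/W
  R_brass = (1/0.731 − 1/0.763)/(4πk) = 0.05737/(4π·112) = 4.076×10^-5 K/W
  R_fibreglass batt = (1/0.763 − 1/1.43)/(4πk) = 0.6113/(4π·0.0333) = 1.461 K/W
  R_aerogel blanket = (1/1.43 − 1/1.76)/(4πk) = 0.1311/(4π·0.0129) = 0.8088 K/W
  R_conv,out = 1/(4πr²h) = 1/(4π·1.76²·5.65) = 0.004547 K/W
ΣR = 1.221×10^-4 + 4.076×10^-5 + 1.461 + 0.8088 + 0.004547 = 2.275 K/W
Q = ΔT/ΣR = (69.6 °C − 19.3 °C)/2.275 = 22.1 W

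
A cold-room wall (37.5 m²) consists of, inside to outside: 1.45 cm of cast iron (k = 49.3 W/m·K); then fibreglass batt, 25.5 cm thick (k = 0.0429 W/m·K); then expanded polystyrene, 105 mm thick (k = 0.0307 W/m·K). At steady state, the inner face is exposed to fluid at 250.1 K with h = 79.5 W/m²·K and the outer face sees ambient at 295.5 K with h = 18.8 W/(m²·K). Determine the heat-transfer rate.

Q = 181 W

Series thermal resistances, inner to outer:
  R_conv,in = 1/(hA) = 1/(79.5·37.5) = 3.354×10^-4 K/W
  R_cast iron = L/(kA) = 0.0145/(49.3·37.5) = 7.843×10^-6 K/W
  R_fibreglass batt = L/(kA) = 0.255/(0.0429·37.5) = 0.1585 K/W
  R_expanded polystyrene = L/(kA) = 0.105/(0.0307·37.5) = 0.09121 K/W
  R_conv,out = 1/(hA) = 1/(18.8·37.5) = 0.001418 K/W
ΣR = 3.354×10^-4 + 7.843×10^-6 + 0.1585 + 0.09121 + 0.001418 = 0.2515 K/W
Q = ΔT/ΣR = (250.1 K − 295.5 K)/0.2515 = -181 W
(Negative Q ⇒ heat flows inward; heat gain = 181 W.)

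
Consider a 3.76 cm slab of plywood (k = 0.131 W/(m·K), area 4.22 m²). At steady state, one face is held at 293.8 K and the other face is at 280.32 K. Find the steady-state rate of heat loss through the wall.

Q = kA·ΔT/L = 0.131 × 4.22 × |293.8 K − 280.32 K| / 0.0376 = 198 W

Q = 198 W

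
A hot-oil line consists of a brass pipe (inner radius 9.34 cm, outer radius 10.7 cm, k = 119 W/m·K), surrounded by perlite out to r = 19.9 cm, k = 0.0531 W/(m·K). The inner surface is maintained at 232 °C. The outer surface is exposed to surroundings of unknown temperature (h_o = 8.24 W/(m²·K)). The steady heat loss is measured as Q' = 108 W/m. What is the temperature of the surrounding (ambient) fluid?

T_out = 20.6 °C

Series resistances:
  R'_brass = ln(0.107/0.0934)/(2πk) = 0.1359/(2π·119) = 1.818×10^-4 m·K/W
  R'_perlite = ln(0.199/0.107)/(2πk) = 0.6205/(2π·0.0531) = 1.860 m·K/W
  R'_conv,out = 1/(2πr h) = 1/(2π·0.199·8.24) = 0.09706 m·K/W
ΣR = 1.957 m·K/W
ΔT = Q'·ΣR = 108 × 1.957 = 211.4 K
Heat flows outward, so T_out = T_in − ΔT = 232 − 211.4 = 20.6 °C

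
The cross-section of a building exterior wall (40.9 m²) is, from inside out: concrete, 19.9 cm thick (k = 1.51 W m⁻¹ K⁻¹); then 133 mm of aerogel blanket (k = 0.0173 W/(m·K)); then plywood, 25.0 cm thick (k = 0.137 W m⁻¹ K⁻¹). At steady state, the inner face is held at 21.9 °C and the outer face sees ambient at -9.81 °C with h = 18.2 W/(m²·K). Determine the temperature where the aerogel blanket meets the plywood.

Treat each layer as a resistance in series:
  R_concrete = L/(kA) = 0.199/(1.51·40.9) = 0.003222 K/W
  R_aerogel blanket = L/(kA) = 0.133/(0.0173·40.9) = 0.1880 K/W
  R_plywood = L/(kA) = 0.250/(0.137·40.9) = 0.04462 K/W
  R_conv,out = 1/(hA) = 1/(18.2·40.9) = 0.001343 K/W
ΣR = 0.003222 + 0.1880 + 0.04462 + 0.001343 = 0.2372 K/W
Q = ΔT/ΣR = (21.9 °C − -9.81 °C)/0.2372 = 133.7 W
From the inner boundary to the aerogel blanket/plywood interface, ΣR_partial = 0.1912 K/W.
T_interface = T_in − Q·ΣR_partial = 21.9 °C − (133.7)(0.1912) = -3.66 °C

T = -3.66 °C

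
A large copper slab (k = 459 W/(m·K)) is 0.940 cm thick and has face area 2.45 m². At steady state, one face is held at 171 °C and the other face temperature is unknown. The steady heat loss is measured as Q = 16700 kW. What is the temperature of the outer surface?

T_out = 31.4 °C

Sum the resistances:
  R_copper = L/(kA) = 0.00940/(459·2.45) = 8.359×10^-6 K/W
ΣR = 8.359×10^-6 K/W
ΔT = Q·ΣR = 1.67×10^7 × 8.359×10^-6 = 139.6 K
Heat flows outward, so T_out = T_in − ΔT = 171 − 139.6 = 31.4 °C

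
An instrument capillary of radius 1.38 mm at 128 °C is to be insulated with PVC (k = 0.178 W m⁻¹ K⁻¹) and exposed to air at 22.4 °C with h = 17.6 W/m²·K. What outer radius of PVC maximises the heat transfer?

For a cylinder, r_cr = k_ins/h = 0.178/17.6 = 0.0101 m = 1.01 cm

r_cr = 1.01 cm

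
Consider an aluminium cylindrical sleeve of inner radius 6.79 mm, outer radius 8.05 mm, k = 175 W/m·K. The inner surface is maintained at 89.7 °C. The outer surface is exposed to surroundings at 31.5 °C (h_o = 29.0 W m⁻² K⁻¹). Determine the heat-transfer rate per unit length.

Resistance network (inner→outer):
  R'_aluminium = ln(0.00805/0.00679)/(2πk) = 0.1702/(2π·175) = 1.548×10^-4 m·K/W
  R'_conv,out = 1/(2πr h) = 1/(2π·0.00805·29.0) = 0.6818 m·K/W
ΣR = 1.548×10^-4 + 0.6818 = 0.6820 m·K/W
Q' = ΔT/ΣR = (89.7 °C − 31.5 °C)/0.6820 = 85.3 W/m

Q' = 85.3 W/m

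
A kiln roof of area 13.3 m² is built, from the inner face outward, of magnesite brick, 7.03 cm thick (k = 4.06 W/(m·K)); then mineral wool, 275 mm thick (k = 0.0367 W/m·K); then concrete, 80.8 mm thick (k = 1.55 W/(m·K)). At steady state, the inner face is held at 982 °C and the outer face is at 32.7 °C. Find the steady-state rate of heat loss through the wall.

Q = 1670 W

Series thermal resistances, inner to outer:
  R_magnesite brick = L/(kA) = 0.0703/(4.06·13.3) = 0.001302 K/W
  R_mineral wool = L/(kA) = 0.275/(0.0367·13.3) = 0.5634 K/W
  R_concrete = L/(kA) = 0.0808/(1.55·13.3) = 0.003919 K/W
ΣR = 0.001302 + 0.5634 + 0.003919 = 0.5686 K/W
Q = ΔT/ΣR = (982 °C − 32.7 °C)/0.5686 = 1670 W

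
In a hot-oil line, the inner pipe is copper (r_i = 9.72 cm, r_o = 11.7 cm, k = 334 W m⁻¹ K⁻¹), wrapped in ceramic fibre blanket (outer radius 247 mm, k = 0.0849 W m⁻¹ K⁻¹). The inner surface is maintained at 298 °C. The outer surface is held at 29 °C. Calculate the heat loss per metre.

Q' = 192 W/m

Resistance network (inner→outer):
  R'_copper = ln(0.117/0.0972)/(2πk) = 0.1854/(2π·334) = 8.835×10^-5 m·K/W
  R'_ceramic fibre blanket = ln(0.247/0.117)/(2πk) = 0.7472/(2π·0.0849) = 1.401 m·K/W
ΣR = 8.835×10^-5 + 1.401 = 1.401 m·K/W
Q' = ΔT/ΣR = (298 °C − 29 °C)/1.401 = 192 W/m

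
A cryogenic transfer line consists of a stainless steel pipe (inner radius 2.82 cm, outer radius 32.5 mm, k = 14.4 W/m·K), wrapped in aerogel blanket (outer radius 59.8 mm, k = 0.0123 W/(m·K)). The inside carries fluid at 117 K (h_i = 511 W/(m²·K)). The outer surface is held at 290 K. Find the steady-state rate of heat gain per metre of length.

Q' = 21.9 W/m

Treat each layer as a resistance in series:
  R'_conv,in = 1/(2πr h) = 1/(2π·0.0282·511) = 0.01104 m·K/W
  R'_stainless steel = ln(0.0325/0.0282)/(2πk) = 0.1419/(2π·14.4) = 0.001569 m·K/W
  R'_aerogel blanket = ln(0.0598/0.0325)/(2πk) = 0.6098/(2π·0.0123) = 7.890 m·K/W
ΣR = 0.01104 + 0.001569 + 7.890 = 7.903 m·K/W
Q' = ΔT/ΣR = (117 K − 290 K)/7.903 = -21.9 W/m
(Negative Q' ⇒ heat flows inward; heat gain = 21.9 W/m.)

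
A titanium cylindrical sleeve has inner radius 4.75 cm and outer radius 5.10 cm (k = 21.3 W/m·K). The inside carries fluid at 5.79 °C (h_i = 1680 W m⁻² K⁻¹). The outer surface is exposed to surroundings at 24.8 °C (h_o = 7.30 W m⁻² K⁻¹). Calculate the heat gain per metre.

Treat each layer as a resistance in series:
  R'_conv,in = 1/(2πr h) = 1/(2π·0.0475·1680) = 0.001994 m·K/W
  R'_titanium = ln(0.0510/0.0475)/(2πk) = 0.07110/(2π·21.3) = 5.312×10^-4 m·K/W
  R'_conv,out = 1/(2πr h) = 1/(2π·0.0510·7.30) = 0.4275 m·K/W
ΣR = 0.001994 + 5.312×10^-4 + 0.4275 = 0.4300 m·K/W
Q' = ΔT/ΣR = (5.79 °C − 24.8 °C)/0.4300 = -44.2 W/m
(Negative Q' ⇒ heat flows inward; heat gain = 44.2 W/m.)

Q' = 44.2 W/m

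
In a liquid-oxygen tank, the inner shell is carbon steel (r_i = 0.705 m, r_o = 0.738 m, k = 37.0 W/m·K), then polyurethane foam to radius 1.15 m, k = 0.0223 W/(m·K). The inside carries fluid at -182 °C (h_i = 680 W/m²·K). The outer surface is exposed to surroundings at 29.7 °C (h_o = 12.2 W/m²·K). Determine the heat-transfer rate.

Resistance network (inner→outer):
  R_conv,in = 1/(4πr²h) = 1/(4π·0.705²·680) = 2.355×10^-4 K/W
  R_carbon steel = (1/0.705 − 1/0.738)/(4πk) = 0.06343/(4π·37.0) = 1.364×10^-4 K/W
  R_polyurethane foam = (1/0.738 − 1/1.15)/(4πk) = 0.4854/(4π·0.0223) = 1.732 K/W
  R_conv,out = 1/(4πr²h) = 1/(4π·1.15²·12.2) = 0.004932 K/W
ΣR = 2.355×10^-4 + 1.364×10^-4 + 1.732 + 0.004932 = 1.737 K/W
Q = ΔT/ΣR = (-182 °C − 29.7 °C)/1.737 = -122 W
(Negative Q ⇒ heat flows inward; heat gain = 122 W.)

Q = 122 W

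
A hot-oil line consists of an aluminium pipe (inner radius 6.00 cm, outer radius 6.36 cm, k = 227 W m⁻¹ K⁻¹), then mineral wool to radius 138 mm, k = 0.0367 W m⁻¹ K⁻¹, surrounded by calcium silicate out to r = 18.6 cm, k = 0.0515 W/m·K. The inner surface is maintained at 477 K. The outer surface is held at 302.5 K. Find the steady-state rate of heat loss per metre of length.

Treat each layer as a resistance in series:
  R'_aluminium = ln(0.0636/0.0600)/(2πk) = 0.05827/(2π·227) = 4.085×10^-5 m·K/W
  R'_mineral wool = ln(0.138/0.0636)/(2πk) = 0.7746/(2π·0.0367) = 3.359 m·K/W
  R'_calcium silicate = ln(0.186/0.138)/(2πk) = 0.2985/(2π·0.0515) = 0.9225 m·K/W
ΣR = 4.085×10^-5 + 3.359 + 0.9225 = 4.282 m·K/W
Q' = ΔT/ΣR = (477 K − 302.5 K)/4.282 = 40.8 W/m

Q' = 40.8 W/m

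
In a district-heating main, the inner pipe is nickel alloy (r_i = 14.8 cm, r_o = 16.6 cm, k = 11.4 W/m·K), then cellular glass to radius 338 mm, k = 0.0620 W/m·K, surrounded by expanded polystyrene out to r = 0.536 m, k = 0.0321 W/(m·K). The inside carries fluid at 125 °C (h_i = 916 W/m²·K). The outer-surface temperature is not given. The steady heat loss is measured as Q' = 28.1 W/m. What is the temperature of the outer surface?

T_out = 9.4 °C

Sum the resistances:
  R'_conv,in = 1/(2πr h) = 1/(2π·0.148·916) = 0.001174 m·K/W
  R'_nickel alloy = ln(0.166/0.148)/(2πk) = 0.1148/(2π·11.4) = 0.001602 m·K/W
  R'_cellular glass = ln(0.338/0.166)/(2πk) = 0.7111/(2π·0.0620) = 1.825 m·K/W
  R'_expanded polystyrene = ln(0.536/0.338)/(2πk) = 0.4611/(2π·0.0321) = 2.286 m·K/W
ΣR = 4.114 m·K/W
ΔT = Q'·ΣR = 28.1 × 4.114 = 115.6 K
Heat flows outward, so T_out = T_in − ΔT = 125 − 115.6 = 9.4 °C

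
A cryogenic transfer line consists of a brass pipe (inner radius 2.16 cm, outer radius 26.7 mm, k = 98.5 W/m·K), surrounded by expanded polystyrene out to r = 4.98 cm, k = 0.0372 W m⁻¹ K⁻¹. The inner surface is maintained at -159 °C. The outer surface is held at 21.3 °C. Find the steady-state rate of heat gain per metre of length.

Q' = 67.6 W/m

Resistance network (inner→outer):
  R'_brass = ln(0.0267/0.0216)/(2πk) = 0.2120/(2π·98.5) = 3.425×10^-4 m·K/W
  R'_expanded polystyrene = ln(0.0498/0.0267)/(2πk) = 0.6234/(2π·0.0372) = 2.667 m·K/W
ΣR = 3.425×10^-4 + 2.667 = 2.667 m·K/W
Q' = ΔT/ΣR = (-159 °C − 21.3 °C)/2.667 = -67.6 W/m
(Negative Q' ⇒ heat flows inward; heat gain = 67.6 W/m.)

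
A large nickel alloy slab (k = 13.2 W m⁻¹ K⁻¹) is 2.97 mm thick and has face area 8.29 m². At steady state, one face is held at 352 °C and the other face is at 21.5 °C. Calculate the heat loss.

Q = kA·ΔT/L = 13.2 × 8.29 × |352 °C − 21.5 °C| / 0.00297 = 1.22×10^7 W

Q = 12200 kW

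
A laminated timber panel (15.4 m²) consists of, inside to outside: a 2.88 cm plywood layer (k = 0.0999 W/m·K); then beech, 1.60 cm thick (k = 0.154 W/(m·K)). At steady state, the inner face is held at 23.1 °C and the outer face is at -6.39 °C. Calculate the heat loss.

Q = 1160 W

Resistance network (inner→outer):
  R_plywood = L/(kA) = 0.0288/(0.0999·15.4) = 0.01872 K/W
  R_beech = L/(kA) = 0.0160/(0.154·15.4) = 0.006747 K/W
ΣR = 0.01872 + 0.006747 = 0.02547 K/W
Q = ΔT/ΣR = (23.1 °C − -6.39 °C)/0.02547 = 1160 W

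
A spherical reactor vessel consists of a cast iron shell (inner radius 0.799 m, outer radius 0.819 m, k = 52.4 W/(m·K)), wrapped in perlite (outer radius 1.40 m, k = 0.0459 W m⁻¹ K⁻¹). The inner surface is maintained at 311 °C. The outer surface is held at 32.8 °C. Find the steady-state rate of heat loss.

Q = 317 W

Treat each layer as a resistance in series:
  R_cast iron = (1/0.799 − 1/0.819)/(4πk) = 0.03056/(4π·52.4) = 4.641×10^-5 K/W
  R_perlite = (1/0.819 − 1/1.40)/(4πk) = 0.5067/(4π·0.0459) = 0.8785 K/W
ΣR = 4.641×10^-5 + 0.8785 = 0.8785 K/W
Q = ΔT/ΣR = (311 °C − 32.8 °C)/0.8785 = 317 W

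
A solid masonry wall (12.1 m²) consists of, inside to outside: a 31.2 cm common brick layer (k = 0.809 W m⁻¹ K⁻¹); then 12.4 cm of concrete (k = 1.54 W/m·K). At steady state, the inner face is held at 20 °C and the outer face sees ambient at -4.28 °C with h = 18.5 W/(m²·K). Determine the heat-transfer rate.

Resistance network (inner→outer):
  R_common brick = L/(kA) = 0.312/(0.809·12.1) = 0.03187 K/W
  R_concrete = L/(kA) = 0.124/(1.54·12.1) = 0.006655 K/W
  R_conv,out = 1/(hA) = 1/(18.5·12.1) = 0.004467 K/W
ΣR = 0.03187 + 0.006655 + 0.004467 = 0.04299 K/W
Q = ΔT/ΣR = (20 °C − -4.28 °C)/0.04299 = 565 W

Q = 565 W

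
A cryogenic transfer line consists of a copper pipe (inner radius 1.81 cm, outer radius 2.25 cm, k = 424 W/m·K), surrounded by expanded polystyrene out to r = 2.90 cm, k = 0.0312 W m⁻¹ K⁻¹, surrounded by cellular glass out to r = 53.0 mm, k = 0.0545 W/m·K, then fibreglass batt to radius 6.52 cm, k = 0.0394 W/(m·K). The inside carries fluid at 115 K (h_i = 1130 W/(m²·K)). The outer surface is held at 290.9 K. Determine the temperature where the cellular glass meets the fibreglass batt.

T = 253.2 K

Resistance network (inner→outer):
  R'_conv,in = 1/(2πr h) = 1/(2π·0.0181·1130) = 0.007781 m·K/W
  R'_copper = ln(0.0225/0.0181)/(2πk) = 0.2176/(2π·424) = 8.168×10^-5 m·K/W
  R'_expanded polystyrene = ln(0.0290/0.0225)/(2πk) = 0.2538/(2π·0.0312) = 1.295 m·K/W
  R'_cellular glass = ln(0.0530/0.0290)/(2πk) = 0.6030/(2π·0.0545) = 1.761 m·K/W
  R'_fibreglass batt = ln(0.0652/0.0530)/(2πk) = 0.2072/(2π·0.0394) = 0.8368 m·K/W
ΣR = 0.007781 + 8.168×10^-5 + 1.295 + 1.761 + 0.8368 = 3.901 m·K/W
Q' = ΔT/ΣR = (115 K − 290.9 K)/3.901 = -45.09 W/m
From the inner boundary to the cellular glass/fibreglass batt interface, ΣR_partial = 3.064 m·K/W.
T_interface = T_in − Q'·ΣR_partial = 115 K − (-45.09)(3.064) = 253.2 K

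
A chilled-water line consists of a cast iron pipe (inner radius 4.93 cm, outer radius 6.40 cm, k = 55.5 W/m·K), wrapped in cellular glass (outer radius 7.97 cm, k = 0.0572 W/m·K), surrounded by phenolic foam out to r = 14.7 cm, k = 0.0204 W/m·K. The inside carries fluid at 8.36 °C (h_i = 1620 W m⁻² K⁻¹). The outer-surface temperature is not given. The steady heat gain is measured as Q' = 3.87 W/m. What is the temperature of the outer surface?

Series resistances:
  R'_conv,in = 1/(2πr h) = 1/(2π·0.0493·1620) = 0.001993 m·K/W
  R'_cast iron = ln(0.0640/0.0493)/(2πk) = 0.2610/(2π·55.5) = 7.483×10^-4 m·K/W
  R'_cellular glass = ln(0.0797/0.0640)/(2πk) = 0.2194/(2π·0.0572) = 0.6104 m·K/W
  R'_phenolic foam = ln(0.147/0.0797)/(2πk) = 0.6122/(2π·0.0204) = 4.776 m·K/W
ΣR = 5.389 m·K/W
ΔT = Q'·ΣR = 3.87 × 5.389 = 20.86 K
Heat flows inward, so T_out = T_in + ΔT = 8.36 + 20.86 = 29.2 °C

T_out = 29.2 °C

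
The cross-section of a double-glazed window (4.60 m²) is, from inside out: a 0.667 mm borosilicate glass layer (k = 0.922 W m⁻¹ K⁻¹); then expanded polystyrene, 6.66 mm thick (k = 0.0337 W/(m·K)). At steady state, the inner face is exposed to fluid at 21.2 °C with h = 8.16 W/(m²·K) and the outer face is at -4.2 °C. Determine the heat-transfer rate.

Q = 364 W

Series thermal resistances, inner to outer:
  R_conv,in = 1/(hA) = 1/(8.16·4.60) = 0.02664 K/W
  R_borosilicate glass = L/(kA) = 6.67×10^-4/(0.922·4.60) = 1.573×10^-4 K/W
  R_expanded polystyrene = L/(kA) = 0.00666/(0.0337·4.60) = 0.04296 K/W
ΣR = 0.02664 + 1.573×10^-4 + 0.04296 = 0.06976 K/W
Q = ΔT/ΣR = (21.2 °C − -4.2 °C)/0.06976 = 364 W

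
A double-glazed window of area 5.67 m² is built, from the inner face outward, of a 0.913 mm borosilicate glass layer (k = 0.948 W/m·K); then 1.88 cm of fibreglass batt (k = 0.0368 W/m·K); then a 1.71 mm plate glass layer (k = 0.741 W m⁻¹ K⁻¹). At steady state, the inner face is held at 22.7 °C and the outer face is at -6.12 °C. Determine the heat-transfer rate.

Resistance network (inner→outer):
  R_borosilicate glass = L/(kA) = 9.13×10^-4/(0.948·5.67) = 1.699×10^-4 K/W
  R_fibreglass batt = L/(kA) = 0.0188/(0.0368·5.67) = 0.09010 K/W
  R_plate glass = L/(kA) = 0.00171/(0.741·5.67) = 4.070×10^-4 K/W
ΣR = 1.699×10^-4 + 0.09010 + 4.070×10^-4 = 0.09068 K/W
Q = ΔT/ΣR = (22.7 °C − -6.12 °C)/0.09068 = 318 W

Q = 318 W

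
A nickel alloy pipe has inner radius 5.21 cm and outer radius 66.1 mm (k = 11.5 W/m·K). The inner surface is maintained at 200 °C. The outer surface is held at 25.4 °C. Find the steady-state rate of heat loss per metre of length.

Q' = 53000 W/m

Q' = 2πk·ΔT/ln(r₂/r₁) = 2π × 11.5 × 174.6 / ln(0.0661/0.0521) = 53000 W/m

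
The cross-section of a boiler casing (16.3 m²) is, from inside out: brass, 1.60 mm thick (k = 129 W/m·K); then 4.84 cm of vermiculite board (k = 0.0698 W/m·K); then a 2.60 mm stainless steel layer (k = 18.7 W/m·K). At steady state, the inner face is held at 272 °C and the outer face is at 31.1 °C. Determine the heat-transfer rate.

Q = 5.66 kW

Resistance network (inner→outer):
  R_brass = L/(kA) = 0.00160/(129·16.3) = 7.609×10^-7 K/W
  R_vermiculite board = L/(kA) = 0.0484/(0.0698·16.3) = 0.04254 K/W
  R_stainless steel = L/(kA) = 0.00260/(18.7·16.3) = 8.530×10^-6 K/W
ΣR = 7.609×10^-7 + 0.04254 + 8.530×10^-6 = 0.04255 K/W
Q = ΔT/ΣR = (272 °C − 31.1 °C)/0.04255 = 5660 W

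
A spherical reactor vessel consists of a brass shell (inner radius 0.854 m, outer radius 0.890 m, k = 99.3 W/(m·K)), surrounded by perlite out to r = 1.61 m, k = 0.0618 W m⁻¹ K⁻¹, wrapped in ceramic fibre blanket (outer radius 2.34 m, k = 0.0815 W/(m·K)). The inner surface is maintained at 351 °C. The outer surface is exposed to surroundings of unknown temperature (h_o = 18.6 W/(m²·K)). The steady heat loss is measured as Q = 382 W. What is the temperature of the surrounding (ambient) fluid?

Sum the resistances:
  R_brass = (1/0.854 − 1/0.890)/(4πk) = 0.04736/(4π·99.3) = 3.796×10^-5 K/W
  R_perlite = (1/0.890 − 1/1.61)/(4πk) = 0.5025/(4π·0.0618) = 0.6470 K/W
  R_ceramic fibre blanket = (1/1.61 − 1/2.34)/(4πk) = 0.1938/(4π·0.0815) = 0.1892 K/W
  R_conv,out = 1/(4πr²h) = 1/(4π·2.34²·18.6) = 7.813×10^-4 K/W
ΣR = 0.8370 K/W
ΔT = Q·ΣR = 382 × 0.8370 = 319.7 K
Heat flows outward, so T_out = T_in − ΔT = 351 − 319.7 = 31.3 °C

T_out = 31.3 °C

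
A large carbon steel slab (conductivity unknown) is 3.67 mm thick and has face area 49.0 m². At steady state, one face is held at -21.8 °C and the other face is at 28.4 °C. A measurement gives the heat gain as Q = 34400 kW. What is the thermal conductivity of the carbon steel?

k = 51.3 W/m·K

ΣR = ΔT/Q = |-21.8 − 28.4|/3.44×10^7 = 1.459×10^-6 K/W
L/(kA) = 1.459×10^-6 ⇒ k = 0.00367/(1.459×10^-6·49.0) = 51.3 W/m·K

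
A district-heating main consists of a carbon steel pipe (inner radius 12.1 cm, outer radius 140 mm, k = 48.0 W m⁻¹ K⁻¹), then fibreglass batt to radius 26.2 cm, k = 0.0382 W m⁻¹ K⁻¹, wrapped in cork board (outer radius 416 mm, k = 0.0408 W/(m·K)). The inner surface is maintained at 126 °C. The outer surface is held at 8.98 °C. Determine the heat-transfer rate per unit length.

Q' = 26.5 W/m

Treat each layer as a resistance in series:
  R'_carbon steel = ln(0.140/0.121)/(2πk) = 0.1459/(2π·48.0) = 4.836×10^-4 m·K/W
  R'_fibreglass batt = ln(0.262/0.140)/(2πk) = 0.6267/(2π·0.0382) = 2.611 m·K/W
  R'_cork board = ln(0.416/0.262)/(2πk) = 0.4623/(2π·0.0408) = 1.804 m·K/W
ΣR = 4.836×10^-4 + 2.611 + 1.804 = 4.415 m·K/W
Q' = ΔT/ΣR = (126 °C − 8.98 °C)/4.415 = 26.5 W/m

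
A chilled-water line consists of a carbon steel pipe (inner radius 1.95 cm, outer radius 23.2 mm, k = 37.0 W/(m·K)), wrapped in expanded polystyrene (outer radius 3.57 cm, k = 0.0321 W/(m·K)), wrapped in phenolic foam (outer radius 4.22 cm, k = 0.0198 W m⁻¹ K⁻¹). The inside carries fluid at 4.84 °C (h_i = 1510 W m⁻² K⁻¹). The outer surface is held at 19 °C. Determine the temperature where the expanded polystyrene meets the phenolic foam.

Series thermal resistances, inner to outer:
  R'_conv,in = 1/(2πr h) = 1/(2π·0.0195·1510) = 0.005405 m·K/W
  R'_carbon steel = ln(0.0232/0.0195)/(2πk) = 0.1737/(2π·37.0) = 7.473×10^-4 m·K/W
  R'_expanded polystyrene = ln(0.0357/0.0232)/(2πk) = 0.4310/(2π·0.0321) = 2.137 m·K/W
  R'_phenolic foam = ln(0.0422/0.0357)/(2πk) = 0.1673/(2π·0.0198) = 1.345 m·K/W
ΣR = 0.005405 + 7.473×10^-4 + 2.137 + 1.345 = 3.488 m·K/W
Q' = ΔT/ΣR = (4.84 °C − 19 °C)/3.488 = -4.060 W/m
From the inner boundary to the expanded polystyrene/phenolic foam interface, ΣR_partial = 2.143 m·K/W.
T_interface = T_in − Q'·ΣR_partial = 4.84 °C − (-4.060)(2.143) = 13.5 °C

T = 13.5 °C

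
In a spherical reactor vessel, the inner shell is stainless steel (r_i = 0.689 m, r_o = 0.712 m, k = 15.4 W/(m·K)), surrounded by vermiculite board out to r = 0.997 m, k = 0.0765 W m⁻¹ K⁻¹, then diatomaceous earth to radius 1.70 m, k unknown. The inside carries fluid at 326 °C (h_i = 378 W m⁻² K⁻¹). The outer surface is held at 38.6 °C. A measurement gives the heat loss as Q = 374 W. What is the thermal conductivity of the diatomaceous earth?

ΣR = ΔT/Q = |326 − 38.6|/374 = 0.7684 K/W
Known resistances:
  R_conv,in = 1/(4πr²h) = 1/(4π·0.689²·378) = 4.435×10^-4 K/W
  R_stainless steel = (1/0.689 − 1/0.712)/(4πk) = 0.04688/(4π·15.4) = 2.423×10^-4 K/W
  R_vermiculite board = (1/0.712 − 1/0.997)/(4πk) = 0.4015/(4π·0.0765) = 0.4176 K/W
R_diatomaceous earth = ΣR − ΣR_known = 0.7684 − 0.4183 = 0.3501 K/W
(1/r₁−1/r₂)/(4πk) = 0.3501 ⇒ k = 0.4148/(4π·0.3501) = 0.0943 W/m·K

k = 0.0943 W/m·K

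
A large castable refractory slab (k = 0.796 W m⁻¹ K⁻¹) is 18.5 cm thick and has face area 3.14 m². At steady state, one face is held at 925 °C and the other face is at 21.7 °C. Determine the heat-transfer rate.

Q = kA·ΔT/L = 0.796 × 3.14 × |925 °C − 21.7 °C| / 0.185 = 12200 W

Q = 12.2 kW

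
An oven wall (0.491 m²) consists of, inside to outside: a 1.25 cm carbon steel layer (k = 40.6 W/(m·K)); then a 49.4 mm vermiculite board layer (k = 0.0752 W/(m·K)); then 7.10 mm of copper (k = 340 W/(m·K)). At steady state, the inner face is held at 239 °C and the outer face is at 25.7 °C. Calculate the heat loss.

Resistance network (inner→outer):
  R_carbon steel = L/(kA) = 0.0125/(40.6·0.491) = 6.271×10^-4 K/W
  R_vermiculite board = L/(kA) = 0.0494/(0.0752·0.491) = 1.338 K/W
  R_copper = L/(kA) = 0.00710/(340·0.491) = 4.253×10^-5 K/W
ΣR = 6.271×10^-4 + 1.338 + 4.253×10^-5 = 1.339 K/W
Q = ΔT/ΣR = (239 °C − 25.7 °C)/1.339 = 159 W

Q = 159 W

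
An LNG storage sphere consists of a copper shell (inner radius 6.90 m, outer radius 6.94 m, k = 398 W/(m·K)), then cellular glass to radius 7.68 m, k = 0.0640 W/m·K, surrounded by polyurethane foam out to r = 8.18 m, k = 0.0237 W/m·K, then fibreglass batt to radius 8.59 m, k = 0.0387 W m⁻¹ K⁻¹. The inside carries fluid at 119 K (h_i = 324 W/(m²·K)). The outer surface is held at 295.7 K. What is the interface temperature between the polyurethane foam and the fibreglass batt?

Resistance network (inner→outer):
  R_conv,in = 1/(4πr²h) = 1/(4π·6.90²·324) = 5.159×10^-6 K/W
  R_copper = (1/6.90 − 1/6.94)/(4πk) = 8.353×10^-4/(4π·398) = 1.670×10^-7 K/W
  R_cellular glass = (1/6.94 − 1/7.68)/(4πk) = 0.01388/(4π·0.0640) = 0.01726 K/W
  R_polyurethane foam = (1/7.68 − 1/8.18)/(4πk) = 0.007959/(4π·0.0237) = 0.02672 K/W
  R_fibreglass batt = (1/8.18 − 1/8.59)/(4πk) = 0.005835/(4π·0.0387) = 0.01200 K/W
ΣR = 5.159×10^-6 + 1.670×10^-7 + 0.01726 + 0.02672 + 0.01200 = 0.05599 K/W
Q = ΔT/ΣR = (119 K − 295.7 K)/0.05599 = -3156 W
From the inner boundary to the polyurethane foam/fibreglass batt interface, ΣR_partial = 0.04399 K/W.
T_interface = T_in − Q·ΣR_partial = 119 K − (-3156)(0.04399) = 257.8 K

T = 257.8 K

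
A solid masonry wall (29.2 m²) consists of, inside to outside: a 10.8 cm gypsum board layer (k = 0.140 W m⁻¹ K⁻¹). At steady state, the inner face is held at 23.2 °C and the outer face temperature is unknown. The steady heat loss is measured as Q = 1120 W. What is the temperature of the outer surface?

Series resistances:
  R_gypsum board = L/(kA) = 0.108/(0.140·29.2) = 0.02642 K/W
ΣR = 0.02642 K/W
ΔT = Q·ΣR = 1120 × 0.02642 = 29.59 K
Heat flows outward, so T_out = T_in − ΔT = 23.2 − 29.59 = -6.39 °C

T_out = -6.39 °C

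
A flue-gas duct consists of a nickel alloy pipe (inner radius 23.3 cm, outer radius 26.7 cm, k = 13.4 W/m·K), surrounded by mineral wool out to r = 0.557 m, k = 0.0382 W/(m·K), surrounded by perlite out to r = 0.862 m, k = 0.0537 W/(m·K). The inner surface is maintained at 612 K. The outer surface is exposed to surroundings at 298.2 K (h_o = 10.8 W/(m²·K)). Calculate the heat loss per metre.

Q' = 71.7 W/m

Treat each layer as a resistance in series:
  R'_nickel alloy = ln(0.267/0.233)/(2πk) = 0.1362/(2π·13.4) = 0.001618 m·K/W
  R'_mineral wool = ln(0.557/0.267)/(2πk) = 0.7353/(2π·0.0382) = 3.064 m·K/W
  R'_perlite = ln(0.862/0.557)/(2πk) = 0.4367/(2π·0.0537) = 1.294 m·K/W
  R'_conv,out = 1/(2πr h) = 1/(2π·0.862·10.8) = 0.01710 m·K/W
ΣR = 0.001618 + 3.064 + 1.294 + 0.01710 = 4.377 m·K/W
Q' = ΔT/ΣR = (612 K − 298.2 K)/4.377 = 71.7 W/m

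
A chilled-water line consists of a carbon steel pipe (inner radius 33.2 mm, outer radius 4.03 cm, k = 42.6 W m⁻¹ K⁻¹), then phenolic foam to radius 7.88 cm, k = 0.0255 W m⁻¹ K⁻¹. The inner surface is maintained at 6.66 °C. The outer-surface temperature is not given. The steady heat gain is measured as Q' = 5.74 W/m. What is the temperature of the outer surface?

T_out = 30.7 °C

Sum the resistances:
  R'_carbon steel = ln(0.0403/0.0332)/(2πk) = 0.1938/(2π·42.6) = 7.240×10^-4 m·K/W
  R'_phenolic foam = ln(0.0788/0.0403)/(2πk) = 0.6706/(2π·0.0255) = 4.185 m·K/W
ΣR = 4.186 m·K/W
ΔT = Q'·ΣR = 5.74 × 4.186 = 24.03 K
Heat flows inward, so T_out = T_in + ΔT = 6.66 + 24.03 = 30.7 °C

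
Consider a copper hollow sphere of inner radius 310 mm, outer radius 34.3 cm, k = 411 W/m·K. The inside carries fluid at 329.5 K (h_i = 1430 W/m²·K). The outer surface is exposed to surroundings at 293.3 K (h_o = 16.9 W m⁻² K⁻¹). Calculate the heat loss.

Series thermal resistances, inner to outer:
  R_conv,in = 1/(4πr²h) = 1/(4π·0.310²·1430) = 5.791×10^-4 K/W
  R_copper = (1/0.310 − 1/0.343)/(4πk) = 0.3104/(4π·411) = 6.009×10^-5 K/W
  R_conv,out = 1/(4πr²h) = 1/(4π·0.343²·16.9) = 0.04002 K/W
ΣR = 5.791×10^-4 + 6.009×10^-5 + 0.04002 = 0.04066 K/W
Q = ΔT/ΣR = (329.5 K − 293.3 K)/0.04066 = 890 W

Q = 890 W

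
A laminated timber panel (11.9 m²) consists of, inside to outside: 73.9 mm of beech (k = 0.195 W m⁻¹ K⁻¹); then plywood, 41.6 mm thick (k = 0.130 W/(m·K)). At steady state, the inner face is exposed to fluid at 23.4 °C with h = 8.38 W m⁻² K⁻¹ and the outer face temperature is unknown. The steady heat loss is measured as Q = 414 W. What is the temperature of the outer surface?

T_out = -5.07 °C

Sum the resistances:
  R_conv,in = 1/(hA) = 1/(8.38·11.9) = 0.01003 K/W
  R_beech = L/(kA) = 0.0739/(0.195·11.9) = 0.03185 K/W
  R_plywood = L/(kA) = 0.0416/(0.130·11.9) = 0.02689 K/W
ΣR = 0.06877 K/W
ΔT = Q·ΣR = 414 × 0.06877 = 28.47 K
Heat flows outward, so T_out = T_in − ΔT = 23.4 − 28.47 = -5.07 °C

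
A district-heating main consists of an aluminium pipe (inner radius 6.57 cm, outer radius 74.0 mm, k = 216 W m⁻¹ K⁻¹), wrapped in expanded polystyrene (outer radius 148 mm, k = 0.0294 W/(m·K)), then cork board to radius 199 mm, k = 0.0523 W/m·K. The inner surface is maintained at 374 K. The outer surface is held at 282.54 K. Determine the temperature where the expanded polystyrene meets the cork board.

Resistance network (inner→outer):
  R'_aluminium = ln(0.0740/0.0657)/(2πk) = 0.1190/(2π·216) = 8.766×10^-5 m·K/W
  R'_expanded polystyrene = ln(0.148/0.0740)/(2πk) = 0.6931/(2π·0.0294) = 3.752 m·K/W
  R'_cork board = ln(0.199/0.148)/(2πk) = 0.2961/(2π·0.0523) = 0.9010 m·K/W
ΣR = 8.766×10^-5 + 3.752 + 0.9010 = 4.653 m·K/W
Q' = ΔT/ΣR = (374 K − 282.54 K)/4.653 = 19.66 W/m
From the inner boundary to the expanded polystyrene/cork board interface, ΣR_partial = 3.752 m·K/W.
T_interface = T_in − Q'·ΣR_partial = 374 K − (19.66)(3.752) = 300.2 K

T = 300.2 K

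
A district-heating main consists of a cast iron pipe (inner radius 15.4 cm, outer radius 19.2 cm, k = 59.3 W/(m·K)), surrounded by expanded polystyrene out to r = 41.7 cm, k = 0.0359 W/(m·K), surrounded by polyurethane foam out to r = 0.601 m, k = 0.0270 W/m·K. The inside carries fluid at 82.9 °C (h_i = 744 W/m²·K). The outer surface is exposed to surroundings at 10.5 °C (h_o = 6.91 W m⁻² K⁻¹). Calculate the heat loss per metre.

Resistance network (inner→outer):
  R'_conv,in = 1/(2πr h) = 1/(2π·0.154·744) = 0.001389 m·K/W
  R'_cast iron = ln(0.192/0.154)/(2πk) = 0.2205/(2π·59.3) = 5.919×10^-4 m·K/W
  R'_expanded polystyrene = ln(0.417/0.192)/(2πk) = 0.7756/(2π·0.0359) = 3.438 m·K/W
  R'_polyurethane foam = ln(0.601/0.417)/(2πk) = 0.3655/(2π·0.0270) = 2.155 m·K/W
  R'_conv,out = 1/(2πr h) = 1/(2π·0.601·6.91) = 0.03832 m·K/W
ΣR = 0.001389 + 5.919×10^-4 + 3.438 + 2.155 + 0.03832 = 5.633 m·K/W
Q' = ΔT/ΣR = (82.9 °C − 10.5 °C)/5.633 = 12.9 W/m

Q' = 12.9 W/m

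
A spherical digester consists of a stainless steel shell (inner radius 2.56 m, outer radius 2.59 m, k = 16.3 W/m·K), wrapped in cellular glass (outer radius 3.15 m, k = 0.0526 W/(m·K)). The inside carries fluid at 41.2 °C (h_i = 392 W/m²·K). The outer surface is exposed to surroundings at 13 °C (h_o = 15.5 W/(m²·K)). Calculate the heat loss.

Q = 270 W

Series thermal resistances, inner to outer:
  R_conv,in = 1/(4πr²h) = 1/(4π·2.56²·392) = 3.098×10^-5 K/W
  R_stainless steel = (1/2.56 − 1/2.59)/(4πk) = 0.004525/(4π·16.3) = 2.209×10^-5 K/W
  R_cellular glass = (1/2.59 − 1/3.15)/(4πk) = 0.06864/(4π·0.0526) = 0.1038 K/W
  R_conv,out = 1/(4πr²h) = 1/(4π·3.15²·15.5) = 5.174×10^-4 K/W
ΣR = 3.098×10^-5 + 2.209×10^-5 + 0.1038 + 5.174×10^-4 = 0.1044 K/W
Q = ΔT/ΣR = (41.2 °C − 13 °C)/0.1044 = 270 W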